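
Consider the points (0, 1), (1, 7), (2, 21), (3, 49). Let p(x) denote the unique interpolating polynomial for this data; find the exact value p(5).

171

Evaluate each Lagrange basis at x = 5:
L_0(5) = (4)·(3)·(2)/[(-1)·(-2)·(-3)] = -4
L_1(5) = (5)·(3)·(2)/[(1)·(-1)·(-2)] = 15
L_2(5) = (5)·(4)·(2)/[(2)·(1)·(-1)] = -20
L_3(5) = (5)·(4)·(3)/[(3)·(2)·(1)] = 10
Sum: 1·(-4) + 7·(15) + 21·(-20) + 49·(10) = 171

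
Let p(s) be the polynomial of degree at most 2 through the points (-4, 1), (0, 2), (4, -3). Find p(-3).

29/16

Using Newton's divided-difference form:
p[-4,0] = (2 - 1) / (0 - (-4)) = 1/4
p[0,4] = (-3 - 2) / (4 - 0) = -5/4
p[-4,0,4] = (-5/4 - 1/4) / (4 - (-4)) = -3/16
p(-3) = 1 + (1/4)·(1) + (-3/16)·(1)·(-3) = 29/16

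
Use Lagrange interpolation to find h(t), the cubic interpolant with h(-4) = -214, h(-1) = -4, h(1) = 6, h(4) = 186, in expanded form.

Build the Lagrange basis polynomials:
L_0(t) = (t + 1)(t - 1)(t - 4) / [-120] = -(1/120)t^3 + (1/30)t^2 + (1/120)t - 1/30
L_1(t) = (t + 4)(t - 1)(t - 4) / [30] = (1/30)t^3 - (1/30)t^2 - (8/15)t + 8/15
L_2(t) = (t + 4)(t + 1)(t - 4) / [-30] = -(1/30)t^3 - (1/30)t^2 + (8/15)t + 8/15
L_3(t) = (t + 4)(t + 1)(t - 1) / [120] = (1/120)t^3 + (1/30)t^2 - (1/120)t - 1/30
h(t) = (-214)·L_0 + (-4)·L_1 + 6·L_2 + 186·L_3
  (-214)·L_0(t) = (107/60)t^3 - (107/15)t^2 - (107/60)t + 107/15
  (-4)·L_1(t) = -(2/15)t^3 + (2/15)t^2 + (32/15)t - 32/15
  6·L_2(t) = -(1/5)t^3 - (1/5)t^2 + (16/5)t + 16/5
  186·L_3(t) = (31/20)t^3 + (31/5)t^2 - (31/20)t - 31/5
Adding term by term: 3t^3 - t^2 + 2t + 2

h(t) = 3t^3 - t^2 + 2t + 2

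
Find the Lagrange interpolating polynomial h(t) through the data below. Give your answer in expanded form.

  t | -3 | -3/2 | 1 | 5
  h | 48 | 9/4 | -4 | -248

h(t) = -2t^3 + t - 3

Build the Lagrange basis polynomials:
L_0(t) = (t + 3/2)(t - 1)(t - 5) / [-48] = -(1/48)t^3 + (3/32)t^2 + (1/12)t - 5/32
L_1(t) = (t + 3)(t - 1)(t - 5) / [195/8] = (8/195)t^3 - (8/65)t^2 - (8/15)t + 8/13
L_2(t) = (t + 3)(t + 3/2)(t - 5) / [-40] = -(1/40)t^3 + (1/80)t^2 + (9/20)t + 9/16
L_3(t) = (t + 3)(t + 3/2)(t - 1) / [208] = (1/208)t^3 + (7/416)t^2 - 9/416
h(t) = 48·L_0 + (9/4)·L_1 + (-4)·L_2 + (-248)·L_3
  48·L_0(t) = -t^3 + (9/2)t^2 + 4t - 15/2
  (9/4)·L_1(t) = (6/65)t^3 - (18/65)t^2 - (6/5)t + 18/13
  (-4)·L_2(t) = (1/10)t^3 - (1/20)t^2 - (9/5)t - 9/4
  (-248)·L_3(t) = -(31/26)t^3 - (217/52)t^2 + 279/52
Adding term by term: -2t^3 + t - 3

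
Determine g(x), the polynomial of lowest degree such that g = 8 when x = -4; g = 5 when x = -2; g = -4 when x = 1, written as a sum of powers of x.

Build the Lagrange basis polynomials:
L_0(x) = (x + 2)(x - 1) / [10] = (1/10)x^2 + (1/10)x - 1/5
L_1(x) = (x + 4)(x - 1) / [-6] = -(1/6)x^2 - (1/2)x + 2/3
L_2(x) = (x + 4)(x + 2) / [15] = (1/15)x^2 + (2/5)x + 8/15
g(x) = 8·L_0 + 5·L_1 + (-4)·L_2
  8·L_0(x) = (4/5)x^2 + (4/5)x - 8/5
  5·L_1(x) = -(5/6)x^2 - (5/2)x + 10/3
  (-4)·L_2(x) = -(4/15)x^2 - (8/5)x - 32/15
Adding term by term: -(3/10)x^2 - (33/10)x - 2/5

g(x) = -(3/10)x^2 - (33/10)x - 2/5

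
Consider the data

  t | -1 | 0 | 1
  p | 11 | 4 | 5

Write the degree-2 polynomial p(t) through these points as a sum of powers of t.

p(t) = 4t^2 - 3t + 4

Build the Lagrange basis polynomials:
L_0(t) = t(t - 1) / [2] = (1/2)t^2 - (1/2)t
L_1(t) = (t + 1)(t - 1) / [-1] = -t^2 + 1
L_2(t) = (t + 1)t / [2] = (1/2)t^2 + (1/2)t
p(t) = 11·L_0 + 4·L_1 + 5·L_2
  11·L_0(t) = (11/2)t^2 - (11/2)t
  4·L_1(t) = -4t^2 + 4
  5·L_2(t) = (5/2)t^2 + (5/2)t
Adding term by term: 4t^2 - 3t + 4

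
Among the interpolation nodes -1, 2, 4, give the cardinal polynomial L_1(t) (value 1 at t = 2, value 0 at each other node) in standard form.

L_1(t) = (t + 1)(t - 4) / [(3)·(-2)]
       = (t^2 - 3t - 4) / (-6)

L_1(t) = -(1/6)t^2 + (1/2)t + 2/3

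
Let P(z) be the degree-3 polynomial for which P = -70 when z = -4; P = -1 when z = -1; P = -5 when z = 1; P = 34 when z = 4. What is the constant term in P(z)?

-2

Build the Lagrange basis polynomials:
L_0(z) = (z + 1)(z - 1)(z - 4) / [-120] = -(1/120)z^3 + (1/30)z^2 + (1/120)z - 1/30
L_1(z) = (z + 4)(z - 1)(z - 4) / [30] = (1/30)z^3 - (1/30)z^2 - (8/15)z + 8/15
L_2(z) = (z + 4)(z + 1)(z - 4) / [-30] = -(1/30)z^3 - (1/30)z^2 + (8/15)z + 8/15
L_3(z) = (z + 4)(z + 1)(z - 1) / [120] = (1/120)z^3 + (1/30)z^2 - (1/120)z - 1/30
P(z) = (-70)·L_0 + (-1)·L_1 + (-5)·L_2 + 34·L_3
Only the constant term is needed; take it from each L_i and combine:
(-70)·(-1/30) + (-1)·(8/15) + (-5)·(8/15) + 34·(-1/30) = -2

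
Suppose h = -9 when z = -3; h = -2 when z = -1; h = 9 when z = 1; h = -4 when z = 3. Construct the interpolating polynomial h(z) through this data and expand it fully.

h(z) = -(7/12)z^3 - (5/4)z^2 + (73/12)z + 19/4

Newton's divided differences:
h[-3,-1] = (-2 - (-9)) / (-1 - (-3)) = 7/2
h[-1,1] = (9 - (-2)) / (1 - (-1)) = 11/2
h[1,3] = (-4 - 9) / (3 - 1) = -13/2
h[-3,-1,1] = (11/2 - 7/2) / (1 - (-3)) = 1/2
h[-1,1,3] = (-13/2 - 11/2) / (3 - (-1)) = -3
h[-3,-1,1,3] = (-3 - 1/2) / (3 - (-3)) = -7/12
h(z) = -9 + (7/2)·(z + 3) + (1/2)·(z + 3)(z + 1) + (-7/12)·(z + 3)(z + 1)(z - 1)
Expanding: h(z) = -(7/12)z^3 - (5/4)z^2 + (73/12)z + 19/4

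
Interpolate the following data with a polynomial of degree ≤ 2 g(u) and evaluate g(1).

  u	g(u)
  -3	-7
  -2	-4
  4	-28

L_0(1) = (3)·(-3)/[(-1)·(-7)] = -9/7
L_1(1) = (4)·(-3)/[(1)·(-6)] = 2
L_2(1) = (4)·(3)/[(7)·(6)] = 2/7
Sum: (-7)·(-9/7) + (-4)·(2) + (-28)·(2/7) = -7

-7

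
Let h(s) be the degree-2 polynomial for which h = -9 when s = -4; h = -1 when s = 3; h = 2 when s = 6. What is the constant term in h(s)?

Build the Lagrange basis polynomials:
L_0(s) = (s - 3)(s - 6) / [70] = (1/70)s^2 - (9/70)s + 9/35
L_1(s) = (s + 4)(s - 6) / [-21] = -(1/21)s^2 + (2/21)s + 8/7
L_2(s) = (s + 4)(s - 3) / [30] = (1/30)s^2 + (1/30)s - 2/5
h(s) = (-9)·L_0 + (-1)·L_1 + 2·L_2
Only the constant term is needed; take it from each L_i and combine:
(-9)·(9/35) + (-1)·(8/7) + 2·(-2/5) = -149/35

-149/35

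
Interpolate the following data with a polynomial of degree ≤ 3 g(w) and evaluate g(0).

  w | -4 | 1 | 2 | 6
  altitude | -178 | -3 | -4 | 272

Using Newton's divided-difference form:
g[-4,1] = (-3 - (-178)) / (1 - (-4)) = 35
g[1,2] = (-4 - (-3)) / (2 - 1) = -1
g[2,6] = (272 - (-4)) / (6 - 2) = 69
g[-4,1,2] = (-1 - 35) / (2 - (-4)) = -6
g[1,2,6] = (69 - (-1)) / (6 - 1) = 14
g[-4,1,2,6] = (14 - (-6)) / (6 - (-4)) = 2
g(0) = -178 + 35·(4) + (-6)·(4)·(-1) + 2·(4)·(-1)·(-2) = 2

2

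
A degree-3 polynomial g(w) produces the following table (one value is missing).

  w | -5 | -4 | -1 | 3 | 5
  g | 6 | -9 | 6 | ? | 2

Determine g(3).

5386/135

The 4 known values determine g uniquely (degree ≤ 3).
L_0(3) = (7)·(4)·(-2)/[(-1)·(-4)·(-10)] = 7/5
L_1(3) = (8)·(4)·(-2)/[(1)·(-3)·(-9)] = -64/27
L_2(3) = (8)·(7)·(-2)/[(4)·(3)·(-6)] = 14/9
L_3(3) = (8)·(7)·(4)/[(10)·(9)·(6)] = 56/135
Sum: 6·(7/5) + (-9)·(-64/27) + 6·(14/9) + 2·(56/135) = 5386/135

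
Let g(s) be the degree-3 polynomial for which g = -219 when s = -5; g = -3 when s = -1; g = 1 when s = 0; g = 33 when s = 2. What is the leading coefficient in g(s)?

The leading coefficient equals the top divided difference g[-5,-1,0,2].
g[-5,-1] = (-3 - (-219)) / (-1 - (-5)) = 54
g[-1,0] = (1 - (-3)) / (0 - (-1)) = 4
g[0,2] = (33 - 1) / (2 - 0) = 16
g[-5,-1,0] = (4 - 54) / (0 - (-5)) = -10
g[-1,0,2] = (16 - 4) / (2 - (-1)) = 4
g[-5,-1,0,2] = (4 - (-10)) / (2 - (-5)) = 2

2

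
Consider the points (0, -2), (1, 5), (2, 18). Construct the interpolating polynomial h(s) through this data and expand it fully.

h(s) = 3s^2 + 4s - 2

Build the Lagrange basis polynomials:
L_0(s) = (s - 1)(s - 2) / [2] = (1/2)s^2 - (3/2)s + 1
L_1(s) = s(s - 2) / [-1] = -s^2 + 2s
L_2(s) = s(s - 1) / [2] = (1/2)s^2 - (1/2)s
h(s) = (-2)·L_0 + 5·L_1 + 18·L_2
  (-2)·L_0(s) = -s^2 + 3s - 2
  5·L_1(s) = -5s^2 + 10s
  18·L_2(s) = 9s^2 - 9s
Adding term by term: 3s^2 + 4s - 2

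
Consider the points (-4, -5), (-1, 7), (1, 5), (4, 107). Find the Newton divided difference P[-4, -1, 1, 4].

1

P[-4,-1] = (7 - (-5)) / (-1 - (-4)) = 4
P[-1,1] = (5 - 7) / (1 - (-1)) = -1
P[1,4] = (107 - 5) / (4 - 1) = 34
P[-4,-1,1] = (-1 - 4) / (1 - (-4)) = -1
P[-1,1,4] = (34 - (-1)) / (4 - (-1)) = 7
P[-4,-1,1,4] = (7 - (-1)) / (4 - (-4)) = 1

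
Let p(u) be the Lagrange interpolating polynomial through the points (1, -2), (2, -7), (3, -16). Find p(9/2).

Evaluate each Lagrange basis at u = 9/2:
L_0(9/2) = (5/2)·(3/2)/[(-1)·(-2)] = 15/8
L_1(9/2) = (7/2)·(3/2)/[(1)·(-1)] = -21/4
L_2(9/2) = (7/2)·(5/2)/[(2)·(1)] = 35/8
Sum: (-2)·(15/8) + (-7)·(-21/4) + (-16)·(35/8) = -37

-37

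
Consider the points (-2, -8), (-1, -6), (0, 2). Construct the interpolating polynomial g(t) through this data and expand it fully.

Build the Lagrange basis polynomials:
L_0(t) = (t + 1)t / [2] = (1/2)t^2 + (1/2)t
L_1(t) = (t + 2)t / [-1] = -t^2 - 2t
L_2(t) = (t + 2)(t + 1) / [2] = (1/2)t^2 + (3/2)t + 1
g(t) = (-8)·L_0 + (-6)·L_1 + 2·L_2
  (-8)·L_0(t) = -4t^2 - 4t
  (-6)·L_1(t) = 6t^2 + 12t
  2·L_2(t) = t^2 + 3t + 2
Adding term by term: 3t^2 + 11t + 2

g(t) = 3t^2 + 11t + 2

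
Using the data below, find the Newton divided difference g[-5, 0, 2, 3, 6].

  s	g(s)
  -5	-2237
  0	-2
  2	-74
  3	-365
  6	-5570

g[-5,0] = (-2 - (-2237)) / (0 - (-5)) = 447
g[0,2] = (-74 - (-2)) / (2 - 0) = -36
g[2,3] = (-365 - (-74)) / (3 - 2) = -291
g[3,6] = (-5570 - (-365)) / (6 - 3) = -1735
g[-5,0,2] = (-36 - 447) / (2 - (-5)) = -69
g[0,2,3] = (-291 - (-36)) / (3 - 0) = -85
g[2,3,6] = (-1735 - (-291)) / (6 - 2) = -361
g[-5,0,2,3] = (-85 - (-69)) / (3 - (-5)) = -2
g[0,2,3,6] = (-361 - (-85)) / (6 - 0) = -46
g[-5,0,2,3,6] = (-46 - (-2)) / (6 - (-5)) = -4

-4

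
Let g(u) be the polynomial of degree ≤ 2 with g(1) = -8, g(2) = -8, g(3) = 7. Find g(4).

Evaluate each Lagrange basis at u = 4:
L_0(4) = (2)·(1)/[(-1)·(-2)] = 1
L_1(4) = (3)·(1)/[(1)·(-1)] = -3
L_2(4) = (3)·(2)/[(2)·(1)] = 3
Sum: (-8)·(1) + (-8)·(-3) + 7·(3) = 37

37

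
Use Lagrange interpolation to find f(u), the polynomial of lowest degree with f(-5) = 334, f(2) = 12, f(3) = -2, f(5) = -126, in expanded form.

Build the Lagrange basis polynomials:
L_0(u) = (u - 2)(u - 3)(u - 5) / [-560] = -(1/560)u^3 + (1/56)u^2 - (31/560)u + 3/56
L_1(u) = (u + 5)(u - 3)(u - 5) / [21] = (1/21)u^3 - (1/7)u^2 - (25/21)u + 25/7
L_2(u) = (u + 5)(u - 2)(u - 5) / [-16] = -(1/16)u^3 + (1/8)u^2 + (25/16)u - 25/8
L_3(u) = (u + 5)(u - 2)(u - 3) / [60] = (1/60)u^3 - (19/60)u + 1/2
f(u) = 334·L_0 + 12·L_1 + (-2)·L_2 + (-126)·L_3
  334·L_0(u) = -(167/280)u^3 + (167/28)u^2 - (5177/280)u + 501/28
  12·L_1(u) = (4/7)u^3 - (12/7)u^2 - (100/7)u + 300/7
  (-2)·L_2(u) = (1/8)u^3 - (1/4)u^2 - (25/8)u + 25/4
  (-126)·L_3(u) = -(21/10)u^3 + (399/10)u - 63
Adding term by term: -2u^3 + 4u^2 + 4u + 4

f(u) = -2u^3 + 4u^2 + 4u + 4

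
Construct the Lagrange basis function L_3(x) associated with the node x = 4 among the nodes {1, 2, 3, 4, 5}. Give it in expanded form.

L_3(x) = (x - 1)(x - 2)(x - 3)(x - 5) / [(3)·(2)·(1)·(-1)]
       = (x^4 - 11x^3 + 41x^2 - 61x + 30) / (-6)

L_3(x) = -(1/6)x^4 + (11/6)x^3 - (41/6)x^2 + (61/6)x - 5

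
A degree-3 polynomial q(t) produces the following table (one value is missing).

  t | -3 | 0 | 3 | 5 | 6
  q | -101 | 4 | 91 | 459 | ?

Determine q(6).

The 4 known values determine q uniquely (degree ≤ 3).
Evaluate each Lagrange basis at t = 6:
L_0(6) = (6)·(3)·(1)/[(-3)·(-6)·(-8)] = -1/8
L_1(6) = (9)·(3)·(1)/[(3)·(-3)·(-5)] = 3/5
L_2(6) = (9)·(6)·(1)/[(6)·(3)·(-2)] = -3/2
L_3(6) = (9)·(6)·(3)/[(8)·(5)·(2)] = 81/40
Sum: (-101)·(-1/8) + 4·(3/5) + 91·(-3/2) + 459·(81/40) = 808

808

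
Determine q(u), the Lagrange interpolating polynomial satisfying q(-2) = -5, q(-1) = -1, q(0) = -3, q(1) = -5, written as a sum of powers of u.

q(u) = u^3 - 3u - 3

L_0(u) = (u + 1)u(u - 1) / [-6] = -(1/6)u^3 + (1/6)u
L_1(u) = (u + 2)u(u - 1) / [2] = (1/2)u^3 + (1/2)u^2 - u
L_2(u) = (u + 2)(u + 1)(u - 1) / [-2] = -(1/2)u^3 - u^2 + (1/2)u + 1
L_3(u) = (u + 2)(u + 1)u / [6] = (1/6)u^3 + (1/2)u^2 + (1/3)u
q(u) = (-5)·L_0 + (-1)·L_1 + (-3)·L_2 + (-5)·L_3
  (-5)·L_0(u) = (5/6)u^3 - (5/6)u
  (-1)·L_1(u) = -(1/2)u^3 - (1/2)u^2 + u
  (-3)·L_2(u) = (3/2)u^3 + 3u^2 - (3/2)u - 3
  (-5)·L_3(u) = -(5/6)u^3 - (5/2)u^2 - (5/3)u
Adding term by term: u^3 - 3u - 3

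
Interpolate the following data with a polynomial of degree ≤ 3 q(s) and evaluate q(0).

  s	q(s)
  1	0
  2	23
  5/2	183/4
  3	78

Evaluate each Lagrange basis at s = 0:
L_0(0) = (-2)·(-5/2)·(-3)/[(-1)·(-3/2)·(-2)] = 5
L_1(0) = (-1)·(-5/2)·(-3)/[(1)·(-1/2)·(-1)] = -15
L_2(0) = (-1)·(-2)·(-3)/[(3/2)·(1/2)·(-1/2)] = 16
L_3(0) = (-1)·(-2)·(-5/2)/[(2)·(1)·(1/2)] = -5
Sum: 0 + 23·(-15) + 183/4·(16) + 78·(-5) = -3

-3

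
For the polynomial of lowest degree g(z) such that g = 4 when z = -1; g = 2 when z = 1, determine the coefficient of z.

-1

L_0(z) = (z - 1) / [-2] = -(1/2)z + 1/2
L_1(z) = (z + 1) / [2] = (1/2)z + 1/2
g(z) = 4·L_0 + 2·L_1
Only the coefficient of z is needed; take it from each L_i and combine:
4·(-1/2) + 2·(1/2) = -1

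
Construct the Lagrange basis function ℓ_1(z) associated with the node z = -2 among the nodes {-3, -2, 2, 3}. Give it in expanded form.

ℓ_1(z) = (z + 3)(z - 2)(z - 3) / [(1)·(-4)·(-5)]
       = (z^3 - 2z^2 - 9z + 18) / (20)

ℓ_1(z) = (1/20)z^3 - (1/10)z^2 - (9/20)z + 9/10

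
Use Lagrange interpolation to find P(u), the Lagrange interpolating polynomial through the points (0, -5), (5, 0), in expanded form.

P(u) = u - 5

L_0(u) = (u - 5) / [-5] = -(1/5)u + 1
L_1(u) = u / [5] = (1/5)u
P(u) = (-5)·L_0 + 0·L_1
  (-5)·L_0(u) = u - 5
  0·L_1(u) = 0
Adding term by term: u - 5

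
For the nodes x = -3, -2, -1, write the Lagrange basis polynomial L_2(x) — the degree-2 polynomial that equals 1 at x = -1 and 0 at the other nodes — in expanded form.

L_2(x) = (x + 3)(x + 2) / [(2)·(1)]
       = (x^2 + 5x + 6) / (2)

L_2(x) = (1/2)x^2 + (5/2)x + 3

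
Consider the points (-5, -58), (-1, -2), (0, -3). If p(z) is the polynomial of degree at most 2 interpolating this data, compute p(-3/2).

Using Newton's divided-difference form:
p[-5,-1] = (-2 - (-58)) / (-1 - (-5)) = 14
p[-1,0] = (-3 - (-2)) / (0 - (-1)) = -1
p[-5,-1,0] = (-1 - 14) / (0 - (-5)) = -3
p(-3/2) = -58 + 14·(7/2) + (-3)·(7/2)·(-1/2) = -15/4

-15/4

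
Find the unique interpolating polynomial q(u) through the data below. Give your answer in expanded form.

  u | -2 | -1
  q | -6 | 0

q(u) = 6u + 6

Build the Lagrange basis polynomials:
L_0(u) = (u + 1) / [-1] = -u - 1
L_1(u) = (u + 2) / [1] = u + 2
q(u) = (-6)·L_0 + 0·L_1
  (-6)·L_0(u) = 6u + 6
  0·L_1(u) = 0
Adding term by term: 6u + 6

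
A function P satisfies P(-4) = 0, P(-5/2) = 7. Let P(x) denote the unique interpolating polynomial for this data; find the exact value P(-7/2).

7/3

L_0(-7/2) = (-1)/[(-3/2)] = 2/3
L_1(-7/2) = (1/2)/[(3/2)] = 1/3
Sum: 0 + 7·(1/3) = 7/3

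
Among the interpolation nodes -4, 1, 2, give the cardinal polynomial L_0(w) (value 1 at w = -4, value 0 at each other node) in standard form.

L_0(w) = (w - 1)(w - 2) / [(-5)·(-6)]
       = (w^2 - 3w + 2) / (30)

L_0(w) = (1/30)w^2 - (1/10)w + 1/15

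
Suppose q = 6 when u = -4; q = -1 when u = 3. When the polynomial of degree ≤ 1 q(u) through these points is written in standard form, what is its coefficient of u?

-1

L_0(u) = (u - 3) / [-7] = -(1/7)u + 3/7
L_1(u) = (u + 4) / [7] = (1/7)u + 4/7
q(u) = 6·L_0 + (-1)·L_1
Only the coefficient of u is needed; take it from each L_i and combine:
6·(-1/7) + (-1)·(1/7) = -1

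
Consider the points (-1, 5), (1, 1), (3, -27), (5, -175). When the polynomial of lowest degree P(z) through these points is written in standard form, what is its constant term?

L_0(z) = (z - 1)(z - 3)(z - 5) / [-48] = -(1/48)z^3 + (3/16)z^2 - (23/48)z + 5/16
L_1(z) = (z + 1)(z - 3)(z - 5) / [16] = (1/16)z^3 - (7/16)z^2 + (7/16)z + 15/16
L_2(z) = (z + 1)(z - 1)(z - 5) / [-16] = -(1/16)z^3 + (5/16)z^2 + (1/16)z - 5/16
L_3(z) = (z + 1)(z - 1)(z - 3) / [48] = (1/48)z^3 - (1/16)z^2 - (1/48)z + 1/16
P(z) = 5·L_0 + 1·L_1 + (-27)·L_2 + (-175)·L_3
Only the constant term is needed; take it from each L_i and combine:
5·(5/16) + 1·(15/16) + (-27)·(-5/16) + (-175)·(1/16) = 0

0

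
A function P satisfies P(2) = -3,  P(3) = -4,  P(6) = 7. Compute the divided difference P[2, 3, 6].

7/6

P[2,3] = (-4 - (-3)) / (3 - 2) = -1
P[3,6] = (7 - (-4)) / (6 - 3) = 11/3
P[2,3,6] = (11/3 - (-1)) / (6 - 2) = 7/6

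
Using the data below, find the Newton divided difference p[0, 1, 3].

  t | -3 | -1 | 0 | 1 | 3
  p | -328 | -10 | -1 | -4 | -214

-34

p[0,1] = (-4 - (-1)) / (1 - 0) = -3
p[1,3] = (-214 - (-4)) / (3 - 1) = -105
p[0,1,3] = (-105 - (-3)) / (3 - 0) = -34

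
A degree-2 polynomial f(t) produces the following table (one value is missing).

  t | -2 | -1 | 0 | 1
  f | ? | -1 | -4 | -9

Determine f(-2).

0

The 3 known values determine f uniquely (degree ≤ 2).
L_0(-2) = (-2)·(-3)/[(-1)·(-2)] = 3
L_1(-2) = (-1)·(-3)/[(1)·(-1)] = -3
L_2(-2) = (-1)·(-2)/[(2)·(1)] = 1
Sum: (-1)·(3) + (-4)·(-3) + (-9)·(1) = 0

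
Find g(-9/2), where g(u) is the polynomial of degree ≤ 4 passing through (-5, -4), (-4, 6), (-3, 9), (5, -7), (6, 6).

7071/3520

Evaluate each Lagrange basis at u = -9/2:
L_0(-9/2) = (-1/2)·(-3/2)·(-19/2)·(-21/2)/[(-1)·(-2)·(-10)·(-11)] = 1197/3520
L_1(-9/2) = (1/2)·(-3/2)·(-19/2)·(-21/2)/[(1)·(-1)·(-9)·(-10)] = 133/160
L_2(-9/2) = (1/2)·(-1/2)·(-19/2)·(-21/2)/[(2)·(1)·(-8)·(-9)] = -133/768
L_3(-9/2) = (1/2)·(-1/2)·(-3/2)·(-21/2)/[(10)·(9)·(8)·(-1)] = 7/1280
L_4(-9/2) = (1/2)·(-1/2)·(-3/2)·(-19/2)/[(11)·(10)·(9)·(1)] = -19/5280
Sum: (-4)·(1197/3520) + 6·(133/160) + 9·(-133/768) + (-7)·(7/1280) + 6·(-19/5280) = 7071/3520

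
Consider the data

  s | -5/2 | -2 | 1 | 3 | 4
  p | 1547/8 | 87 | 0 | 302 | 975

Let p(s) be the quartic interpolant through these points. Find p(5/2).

Evaluate each Lagrange basis at s = 5/2:
L_0(5/2) = (9/2)·(3/2)·(-1/2)·(-3/2)/[(-1/2)·(-7/2)·(-11/2)·(-13/2)] = 81/1001
L_1(5/2) = (5)·(3/2)·(-1/2)·(-3/2)/[(1/2)·(-3)·(-5)·(-6)] = -1/8
L_2(5/2) = (5)·(9/2)·(-1/2)·(-3/2)/[(7/2)·(3)·(-2)·(-3)] = 15/56
L_3(5/2) = (5)·(9/2)·(3/2)·(-3/2)/[(11/2)·(5)·(2)·(-1)] = 81/88
L_4(5/2) = (5)·(9/2)·(3/2)·(-1/2)/[(13/2)·(6)·(3)·(1)] = -15/104
Sum: 1547/8·(81/1001) + 87·(-1/8) + 0 + 302·(81/88) + 975·(-15/104) = 1137/8

1137/8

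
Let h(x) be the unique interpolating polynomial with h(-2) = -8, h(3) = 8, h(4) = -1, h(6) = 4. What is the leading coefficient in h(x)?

The leading coefficient equals the top divided difference h[-2,3,4,6].
h[-2,3] = (8 - (-8)) / (3 - (-2)) = 16/5
h[3,4] = (-1 - 8) / (4 - 3) = -9
h[4,6] = (4 - (-1)) / (6 - 4) = 5/2
h[-2,3,4] = (-9 - 16/5) / (4 - (-2)) = -61/30
h[3,4,6] = (5/2 - (-9)) / (6 - 3) = 23/6
h[-2,3,4,6] = (23/6 - (-61/30)) / (6 - (-2)) = 11/15

11/15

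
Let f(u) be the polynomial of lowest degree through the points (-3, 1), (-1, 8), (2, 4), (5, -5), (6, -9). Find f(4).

-5/3

Evaluate each Lagrange basis at u = 4:
L_0(4) = (5)·(2)·(-1)·(-2)/[(-2)·(-5)·(-8)·(-9)] = 1/36
L_1(4) = (7)·(2)·(-1)·(-2)/[(2)·(-3)·(-6)·(-7)] = -1/9
L_2(4) = (7)·(5)·(-1)·(-2)/[(5)·(3)·(-3)·(-4)] = 7/18
L_3(4) = (7)·(5)·(2)·(-2)/[(8)·(6)·(3)·(-1)] = 35/36
L_4(4) = (7)·(5)·(2)·(-1)/[(9)·(7)·(4)·(1)] = -5/18
Sum: 1·(1/36) + 8·(-1/9) + 4·(7/18) + (-5)·(35/36) + (-9)·(-5/18) = -5/3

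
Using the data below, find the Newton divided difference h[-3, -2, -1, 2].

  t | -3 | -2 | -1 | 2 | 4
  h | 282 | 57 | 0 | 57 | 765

h[-3,-2] = (57 - 282) / (-2 - (-3)) = -225
h[-2,-1] = (0 - 57) / (-1 - (-2)) = -57
h[-1,2] = (57 - 0) / (2 - (-1)) = 19
h[-3,-2,-1] = (-57 - (-225)) / (-1 - (-3)) = 84
h[-2,-1,2] = (19 - (-57)) / (2 - (-2)) = 19
h[-3,-2,-1,2] = (19 - 84) / (2 - (-3)) = -13

-13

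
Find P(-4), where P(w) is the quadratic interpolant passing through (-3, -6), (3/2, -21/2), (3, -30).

Evaluate each Lagrange basis at w = -4:
L_0(-4) = (-11/2)·(-7)/[(-9/2)·(-6)] = 77/54
L_1(-4) = (-1)·(-7)/[(9/2)·(-3/2)] = -28/27
L_2(-4) = (-1)·(-11/2)/[(6)·(3/2)] = 11/18
Sum: (-6)·(77/54) + (-21/2)·(-28/27) + (-30)·(11/18) = -16

-16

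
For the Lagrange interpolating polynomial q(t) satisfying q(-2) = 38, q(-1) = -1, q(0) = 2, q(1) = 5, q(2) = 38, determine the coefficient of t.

4

Build the Lagrange basis polynomials:
L_0(t) = (t + 1)t(t - 1)(t - 2) / [24] = (1/24)t^4 - (1/12)t^3 - (1/24)t^2 + (1/12)t
L_1(t) = (t + 2)t(t - 1)(t - 2) / [-6] = -(1/6)t^4 + (1/6)t^3 + (2/3)t^2 - (2/3)t
L_2(t) = (t + 2)(t + 1)(t - 1)(t - 2) / [4] = (1/4)t^4 - (5/4)t^2 + 1
L_3(t) = (t + 2)(t + 1)t(t - 2) / [-6] = -(1/6)t^4 - (1/6)t^3 + (2/3)t^2 + (2/3)t
L_4(t) = (t + 2)(t + 1)t(t - 1) / [24] = (1/24)t^4 + (1/12)t^3 - (1/24)t^2 - (1/12)t
q(t) = 38·L_0 + (-1)·L_1 + 2·L_2 + 5·L_3 + 38·L_4
Only the coefficient of t is needed; take it from each L_i and combine:
38·(1/12) + (-1)·(-2/3) + 2·(0) + 5·(2/3) + 38·(-1/12) = 4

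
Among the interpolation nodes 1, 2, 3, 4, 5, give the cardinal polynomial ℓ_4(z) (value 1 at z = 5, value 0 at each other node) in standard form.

ℓ_4(z) = (z - 1)(z - 2)(z - 3)(z - 4) / [(4)·(3)·(2)·(1)]
       = (z^4 - 10z^3 + 35z^2 - 50z + 24) / (24)

ℓ_4(z) = (1/24)z^4 - (5/12)z^3 + (35/24)z^2 - (25/12)z + 1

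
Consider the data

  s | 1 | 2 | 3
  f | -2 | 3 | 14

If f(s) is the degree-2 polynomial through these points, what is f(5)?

Using Newton's divided-difference form:
f[1,2] = (3 - (-2)) / (2 - 1) = 5
f[2,3] = (14 - 3) / (3 - 2) = 11
f[1,2,3] = (11 - 5) / (3 - 1) = 3
f(5) = -2 + 5·(4) + 3·(4)·(3) = 54

54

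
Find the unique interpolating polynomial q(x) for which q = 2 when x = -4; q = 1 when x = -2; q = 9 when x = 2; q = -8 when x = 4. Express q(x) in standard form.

Newton's divided differences:
q[-4,-2] = (1 - 2) / (-2 - (-4)) = -1/2
q[-2,2] = (9 - 1) / (2 - (-2)) = 2
q[2,4] = (-8 - 9) / (4 - 2) = -17/2
q[-4,-2,2] = (2 - (-1/2)) / (2 - (-4)) = 5/12
q[-2,2,4] = (-17/2 - 2) / (4 - (-2)) = -7/4
q[-4,-2,2,4] = (-7/4 - 5/12) / (4 - (-4)) = -13/48
q(x) = 2 + (-1/2)·(x + 4) + (5/12)·(x + 4)(x + 2) + (-13/48)·(x + 4)(x + 2)(x - 2)
Expanding: q(x) = -(13/48)x^3 - (2/3)x^2 + (37/12)x + 23/3

q(x) = -(13/48)x^3 - (2/3)x^2 + (37/12)x + 23/3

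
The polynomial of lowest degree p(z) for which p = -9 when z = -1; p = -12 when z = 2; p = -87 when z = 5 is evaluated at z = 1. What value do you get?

-3

Evaluate each Lagrange basis at z = 1:
L_0(1) = (-1)·(-4)/[(-3)·(-6)] = 2/9
L_1(1) = (2)·(-4)/[(3)·(-3)] = 8/9
L_2(1) = (2)·(-1)/[(6)·(3)] = -1/9
Sum: (-9)·(2/9) + (-12)·(8/9) + (-87)·(-1/9) = -3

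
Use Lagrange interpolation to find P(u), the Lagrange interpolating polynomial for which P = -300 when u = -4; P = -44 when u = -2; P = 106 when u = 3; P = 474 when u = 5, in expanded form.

P(u) = 4u^3 - 2u^2 + 4u + 4

Build the Lagrange basis polynomials:
L_0(u) = (u + 2)(u - 3)(u - 5) / [-126] = -(1/126)u^3 + (1/21)u^2 + (1/126)u - 5/21
L_1(u) = (u + 4)(u - 3)(u - 5) / [70] = (1/70)u^3 - (2/35)u^2 - (17/70)u + 6/7
L_2(u) = (u + 4)(u + 2)(u - 5) / [-70] = -(1/70)u^3 - (1/70)u^2 + (11/35)u + 4/7
L_3(u) = (u + 4)(u + 2)(u - 3) / [126] = (1/126)u^3 + (1/42)u^2 - (5/63)u - 4/21
P(u) = (-300)·L_0 + (-44)·L_1 + 106·L_2 + 474·L_3
  (-300)·L_0(u) = (50/21)u^3 - (100/7)u^2 - (50/21)u + 500/7
  (-44)·L_1(u) = -(22/35)u^3 + (88/35)u^2 + (374/35)u - 264/7
  106·L_2(u) = -(53/35)u^3 - (53/35)u^2 + (1166/35)u + 424/7
  474·L_3(u) = (79/21)u^3 + (79/7)u^2 - (790/21)u - 632/7
Adding term by term: 4u^3 - 2u^2 + 4u + 4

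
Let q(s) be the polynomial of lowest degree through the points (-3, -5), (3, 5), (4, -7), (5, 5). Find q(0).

Using Newton's divided-difference form:
q[-3,3] = (5 - (-5)) / (3 - (-3)) = 5/3
q[3,4] = (-7 - 5) / (4 - 3) = -12
q[4,5] = (5 - (-7)) / (5 - 4) = 12
q[-3,3,4] = (-12 - 5/3) / (4 - (-3)) = -41/21
q[3,4,5] = (12 - (-12)) / (5 - 3) = 12
q[-3,3,4,5] = (12 - (-41/21)) / (5 - (-3)) = 293/168
q(0) = -5 + (5/3)·(3) + (-41/21)·(3)·(-3) + (293/168)·(3)·(-3)·(-4) = 1125/14

1125/14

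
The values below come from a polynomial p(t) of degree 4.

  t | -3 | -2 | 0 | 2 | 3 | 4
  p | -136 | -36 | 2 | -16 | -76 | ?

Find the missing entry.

-234

The 5 known values determine p uniquely (degree ≤ 4).
Evaluate each Lagrange basis at t = 4:
L_0(4) = (6)·(4)·(2)·(1)/[(-1)·(-3)·(-5)·(-6)] = 8/15
L_1(4) = (7)·(4)·(2)·(1)/[(1)·(-2)·(-4)·(-5)] = -7/5
L_2(4) = (7)·(6)·(2)·(1)/[(3)·(2)·(-2)·(-3)] = 7/3
L_3(4) = (7)·(6)·(4)·(1)/[(5)·(4)·(2)·(-1)] = -21/5
L_4(4) = (7)·(6)·(4)·(2)/[(6)·(5)·(3)·(1)] = 56/15
Sum: (-136)·(8/15) + (-36)·(-7/5) + 2·(7/3) + (-16)·(-21/5) + (-76)·(56/15) = -234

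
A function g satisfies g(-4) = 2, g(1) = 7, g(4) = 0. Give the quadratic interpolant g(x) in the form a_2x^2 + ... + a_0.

Build the Lagrange basis polynomials:
L_0(x) = (x - 1)(x - 4) / [40] = (1/40)x^2 - (1/8)x + 1/10
L_1(x) = (x + 4)(x - 4) / [-15] = -(1/15)x^2 + 16/15
L_2(x) = (x + 4)(x - 1) / [24] = (1/24)x^2 + (1/8)x - 1/6
g(x) = 2·L_0 + 7·L_1 + 0·L_2
  2·L_0(x) = (1/20)x^2 - (1/4)x + 1/5
  7·L_1(x) = -(7/15)x^2 + 112/15
  0·L_2(x) = 0
Adding term by term: -(5/12)x^2 - (1/4)x + 23/3

g(x) = -(5/12)x^2 - (1/4)x + 23/3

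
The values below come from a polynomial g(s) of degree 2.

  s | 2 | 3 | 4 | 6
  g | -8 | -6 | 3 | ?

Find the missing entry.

42

The 3 known values determine g uniquely (degree ≤ 2).
L_0(6) = (3)·(2)/[(-1)·(-2)] = 3
L_1(6) = (4)·(2)/[(1)·(-1)] = -8
L_2(6) = (4)·(3)/[(2)·(1)] = 6
Sum: (-8)·(3) + (-6)·(-8) + 3·(6) = 42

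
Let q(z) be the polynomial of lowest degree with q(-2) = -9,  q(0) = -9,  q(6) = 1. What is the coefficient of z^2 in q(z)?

The leading coefficient equals the top divided difference q[-2,0,6].
q[-2,0] = (-9 - (-9)) / (0 - (-2)) = 0
q[0,6] = (1 - (-9)) / (6 - 0) = 5/3
q[-2,0,6] = (5/3 - 0) / (6 - (-2)) = 5/24

5/24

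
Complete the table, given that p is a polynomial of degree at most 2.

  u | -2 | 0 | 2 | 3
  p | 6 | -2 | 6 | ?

16

The 3 known values determine p uniquely (degree ≤ 2).
Evaluate each Lagrange basis at u = 3:
L_0(3) = (3)·(1)/[(-2)·(-4)] = 3/8
L_1(3) = (5)·(1)/[(2)·(-2)] = -5/4
L_2(3) = (5)·(3)/[(4)·(2)] = 15/8
Sum: 6·(3/8) + (-2)·(-5/4) + 6·(15/8) = 16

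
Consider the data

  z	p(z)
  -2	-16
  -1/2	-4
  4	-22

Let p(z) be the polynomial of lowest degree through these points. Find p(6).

Using Newton's divided-difference form:
p[-2,-1/2] = (-4 - (-16)) / (-1/2 - (-2)) = 8
p[-1/2,4] = (-22 - (-4)) / (4 - (-1/2)) = -4
p[-2,-1/2,4] = (-4 - 8) / (4 - (-2)) = -2
p(6) = -16 + 8·(8) + (-2)·(8)·(13/2) = -56

-56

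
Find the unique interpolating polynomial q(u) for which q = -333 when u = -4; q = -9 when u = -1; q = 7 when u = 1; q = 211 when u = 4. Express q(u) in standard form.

q(u) = 4u^3 - 4u^2 + 4u + 3

Build the Lagrange basis polynomials:
L_0(u) = (u + 1)(u - 1)(u - 4) / [-120] = -(1/120)u^3 + (1/30)u^2 + (1/120)u - 1/30
L_1(u) = (u + 4)(u - 1)(u - 4) / [30] = (1/30)u^3 - (1/30)u^2 - (8/15)u + 8/15
L_2(u) = (u + 4)(u + 1)(u - 4) / [-30] = -(1/30)u^3 - (1/30)u^2 + (8/15)u + 8/15
L_3(u) = (u + 4)(u + 1)(u - 1) / [120] = (1/120)u^3 + (1/30)u^2 - (1/120)u - 1/30
q(u) = (-333)·L_0 + (-9)·L_1 + 7·L_2 + 211·L_3
  (-333)·L_0(u) = (111/40)u^3 - (111/10)u^2 - (111/40)u + 111/10
  (-9)·L_1(u) = -(3/10)u^3 + (3/10)u^2 + (24/5)u - 24/5
  7·L_2(u) = -(7/30)u^3 - (7/30)u^2 + (56/15)u + 56/15
  211·L_3(u) = (211/120)u^3 + (211/30)u^2 - (211/120)u - 211/30
Adding term by term: 4u^3 - 4u^2 + 4u + 3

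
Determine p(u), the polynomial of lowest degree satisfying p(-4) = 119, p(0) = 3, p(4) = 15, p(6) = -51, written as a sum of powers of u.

Build the Lagrange basis polynomials:
L_0(u) = u(u - 4)(u - 6) / [-320] = -(1/320)u^3 + (1/32)u^2 - (3/40)u
L_1(u) = (u + 4)(u - 4)(u - 6) / [96] = (1/96)u^3 - (1/16)u^2 - (1/6)u + 1
L_2(u) = (u + 4)u(u - 6) / [-64] = -(1/64)u^3 + (1/32)u^2 + (3/8)u
L_3(u) = (u + 4)u(u - 4) / [120] = (1/120)u^3 - (2/15)u
p(u) = 119·L_0 + 3·L_1 + 15·L_2 + (-51)·L_3
  119·L_0(u) = -(119/320)u^3 + (119/32)u^2 - (357/40)u
  3·L_1(u) = (1/32)u^3 - (3/16)u^2 - (1/2)u + 3
  15·L_2(u) = -(15/64)u^3 + (15/32)u^2 + (45/8)u
  (-51)·L_3(u) = -(17/40)u^3 + (34/5)u
Adding term by term: -u^3 + 4u^2 + 3u + 3

p(u) = -u^3 + 4u^2 + 3u + 3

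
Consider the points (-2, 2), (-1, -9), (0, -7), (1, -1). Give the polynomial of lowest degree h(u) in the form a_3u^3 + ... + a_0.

L_0(u) = (u + 1)u(u - 1) / [-6] = -(1/6)u^3 + (1/6)u
L_1(u) = (u + 2)u(u - 1) / [2] = (1/2)u^3 + (1/2)u^2 - u
L_2(u) = (u + 2)(u + 1)(u - 1) / [-2] = -(1/2)u^3 - u^2 + (1/2)u + 1
L_3(u) = (u + 2)(u + 1)u / [6] = (1/6)u^3 + (1/2)u^2 + (1/3)u
h(u) = 2·L_0 + (-9)·L_1 + (-7)·L_2 + (-1)·L_3
  2·L_0(u) = -(1/3)u^3 + (1/3)u
  (-9)·L_1(u) = -(9/2)u^3 - (9/2)u^2 + 9u
  (-7)·L_2(u) = (7/2)u^3 + 7u^2 - (7/2)u - 7
  (-1)·L_3(u) = -(1/6)u^3 - (1/2)u^2 - (1/3)u
Adding term by term: -(3/2)u^3 + 2u^2 + (11/2)u - 7

h(u) = -(3/2)u^3 + 2u^2 + (11/2)u - 7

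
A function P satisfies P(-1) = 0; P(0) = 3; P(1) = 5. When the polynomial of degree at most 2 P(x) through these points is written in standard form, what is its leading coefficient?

-1/2

L_0(x) = x(x - 1) / [2] = (1/2)x^2 - (1/2)x
L_1(x) = (x + 1)(x - 1) / [-1] = -x^2 + 1
L_2(x) = (x + 1)x / [2] = (1/2)x^2 + (1/2)x
P(x) = 0·L_0 + 3·L_1 + 5·L_2
Only the coefficient of x^2 is needed; take it from each L_i and combine:
0·(1/2) + 3·(-1) + 5·(1/2) = -1/2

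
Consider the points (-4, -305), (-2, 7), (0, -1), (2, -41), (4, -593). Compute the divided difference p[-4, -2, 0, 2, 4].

-2

p[-4,-2] = (7 - (-305)) / (-2 - (-4)) = 156
p[-2,0] = (-1 - 7) / (0 - (-2)) = -4
p[0,2] = (-41 - (-1)) / (2 - 0) = -20
p[2,4] = (-593 - (-41)) / (4 - 2) = -276
p[-4,-2,0] = (-4 - 156) / (0 - (-4)) = -40
p[-2,0,2] = (-20 - (-4)) / (2 - (-2)) = -4
p[0,2,4] = (-276 - (-20)) / (4 - 0) = -64
p[-4,-2,0,2] = (-4 - (-40)) / (2 - (-4)) = 6
p[-2,0,2,4] = (-64 - (-4)) / (4 - (-2)) = -10
p[-4,-2,0,2,4] = (-10 - 6) / (4 - (-4)) = -2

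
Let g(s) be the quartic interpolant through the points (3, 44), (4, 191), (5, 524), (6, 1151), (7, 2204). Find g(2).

Evaluate each Lagrange basis at s = 2:
L_0(2) = (-2)·(-3)·(-4)·(-5)/[(-1)·(-2)·(-3)·(-4)] = 5
L_1(2) = (-1)·(-3)·(-4)·(-5)/[(1)·(-1)·(-2)·(-3)] = -10
L_2(2) = (-1)·(-2)·(-4)·(-5)/[(2)·(1)·(-1)·(-2)] = 10
L_3(2) = (-1)·(-2)·(-3)·(-5)/[(3)·(2)·(1)·(-1)] = -5
L_4(2) = (-1)·(-2)·(-3)·(-4)/[(4)·(3)·(2)·(1)] = 1
Sum: 44·(5) + 191·(-10) + 524·(10) + 1151·(-5) + 2204·(1) = -1

-1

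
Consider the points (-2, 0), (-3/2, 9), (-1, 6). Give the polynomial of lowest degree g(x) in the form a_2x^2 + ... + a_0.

g(x) = -24x^2 - 66x - 36

Build the Lagrange basis polynomials:
L_0(x) = (x + 3/2)(x + 1) / [1/2] = 2x^2 + 5x + 3
L_1(x) = (x + 2)(x + 1) / [-1/4] = -4x^2 - 12x - 8
L_2(x) = (x + 2)(x + 3/2) / [1/2] = 2x^2 + 7x + 6
g(x) = 0·L_0 + 9·L_1 + 6·L_2
  0·L_0(x) = 0
  9·L_1(x) = -36x^2 - 108x - 72
  6·L_2(x) = 12x^2 + 42x + 36
Adding term by term: -24x^2 - 66x - 36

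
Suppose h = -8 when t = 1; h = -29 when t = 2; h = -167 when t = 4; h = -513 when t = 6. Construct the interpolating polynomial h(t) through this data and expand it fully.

h(t) = -2t^3 - 2t^2 - t - 3

Newton's divided differences:
h[1,2] = (-29 - (-8)) / (2 - 1) = -21
h[2,4] = (-167 - (-29)) / (4 - 2) = -69
h[4,6] = (-513 - (-167)) / (6 - 4) = -173
h[1,2,4] = (-69 - (-21)) / (4 - 1) = -16
h[2,4,6] = (-173 - (-69)) / (6 - 2) = -26
h[1,2,4,6] = (-26 - (-16)) / (6 - 1) = -2
h(t) = -8 + (-21)·(t - 1) + (-16)·(t - 1)(t - 2) + (-2)·(t - 1)(t - 2)(t - 4)
Expanding: h(t) = -2t^3 - 2t^2 - t - 3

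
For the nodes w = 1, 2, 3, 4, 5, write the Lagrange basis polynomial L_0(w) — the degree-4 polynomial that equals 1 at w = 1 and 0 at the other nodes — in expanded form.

L_0(w) = (1/24)w^4 - (7/12)w^3 + (71/24)w^2 - (77/12)w + 5

L_0(w) = (w - 2)(w - 3)(w - 4)(w - 5) / [(-1)·(-2)·(-3)·(-4)]
       = (w^4 - 14w^3 + 71w^2 - 154w + 120) / (24)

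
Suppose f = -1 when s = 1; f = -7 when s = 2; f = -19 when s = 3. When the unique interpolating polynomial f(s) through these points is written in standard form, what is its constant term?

Build the Lagrange basis polynomials:
L_0(s) = (s - 2)(s - 3) / [2] = (1/2)s^2 - (5/2)s + 3
L_1(s) = (s - 1)(s - 3) / [-1] = -s^2 + 4s - 3
L_2(s) = (s - 1)(s - 2) / [2] = (1/2)s^2 - (3/2)s + 1
f(s) = (-1)·L_0 + (-7)·L_1 + (-19)·L_2
Only the constant term is needed; take it from each L_i and combine:
(-1)·(3) + (-7)·(-3) + (-19)·(1) = -1

-1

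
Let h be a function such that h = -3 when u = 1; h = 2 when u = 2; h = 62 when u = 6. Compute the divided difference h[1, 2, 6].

h[1,2] = (2 - (-3)) / (2 - 1) = 5
h[2,6] = (62 - 2) / (6 - 2) = 15
h[1,2,6] = (15 - 5) / (6 - 1) = 2

2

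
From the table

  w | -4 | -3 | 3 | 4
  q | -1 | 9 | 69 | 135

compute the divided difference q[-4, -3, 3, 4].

q[-4,-3] = (9 - (-1)) / (-3 - (-4)) = 10
q[-3,3] = (69 - 9) / (3 - (-3)) = 10
q[3,4] = (135 - 69) / (4 - 3) = 66
q[-4,-3,3] = (10 - 10) / (3 - (-4)) = 0
q[-3,3,4] = (66 - 10) / (4 - (-3)) = 8
q[-4,-3,3,4] = (8 - 0) / (4 - (-4)) = 1

1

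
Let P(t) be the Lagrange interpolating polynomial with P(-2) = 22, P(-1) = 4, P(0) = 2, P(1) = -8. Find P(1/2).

-1/2

Evaluate each Lagrange basis at t = 1/2:
L_0(1/2) = (3/2)·(1/2)·(-1/2)/[(-1)·(-2)·(-3)] = 1/16
L_1(1/2) = (5/2)·(1/2)·(-1/2)/[(1)·(-1)·(-2)] = -5/16
L_2(1/2) = (5/2)·(3/2)·(-1/2)/[(2)·(1)·(-1)] = 15/16
L_3(1/2) = (5/2)·(3/2)·(1/2)/[(3)·(2)·(1)] = 5/16
Sum: 22·(1/16) + 4·(-5/16) + 2·(15/16) + (-8)·(5/16) = -1/2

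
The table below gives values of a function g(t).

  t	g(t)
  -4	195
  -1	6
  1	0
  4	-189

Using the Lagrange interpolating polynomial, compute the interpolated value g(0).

3

Evaluate each Lagrange basis at t = 0:
L_0(0) = (1)·(-1)·(-4)/[(-3)·(-5)·(-8)] = -1/30
L_1(0) = (4)·(-1)·(-4)/[(3)·(-2)·(-5)] = 8/15
L_2(0) = (4)·(1)·(-4)/[(5)·(2)·(-3)] = 8/15
L_3(0) = (4)·(1)·(-1)/[(8)·(5)·(3)] = -1/30
Sum: 195·(-1/30) + 6·(8/15) + 0 + (-189)·(-1/30) = 3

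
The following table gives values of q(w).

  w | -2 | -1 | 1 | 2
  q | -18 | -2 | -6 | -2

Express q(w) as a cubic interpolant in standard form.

q(w) = 2w^3 - 2w^2 - 4w - 2

Newton's divided differences:
q[-2,-1] = (-2 - (-18)) / (-1 - (-2)) = 16
q[-1,1] = (-6 - (-2)) / (1 - (-1)) = -2
q[1,2] = (-2 - (-6)) / (2 - 1) = 4
q[-2,-1,1] = (-2 - 16) / (1 - (-2)) = -6
q[-1,1,2] = (4 - (-2)) / (2 - (-1)) = 2
q[-2,-1,1,2] = (2 - (-6)) / (2 - (-2)) = 2
q(w) = -18 + 16·(w + 2) + (-6)·(w + 2)(w + 1) + 2·(w + 2)(w + 1)(w - 1)
Expanding: q(w) = 2w^3 - 2w^2 - 4w - 2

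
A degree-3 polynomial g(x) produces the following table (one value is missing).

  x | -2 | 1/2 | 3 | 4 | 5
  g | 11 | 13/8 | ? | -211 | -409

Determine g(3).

The 4 known values determine g uniquely (degree ≤ 3).
Evaluate each Lagrange basis at x = 3:
L_0(3) = (5/2)·(-1)·(-2)/[(-5/2)·(-6)·(-7)] = -1/21
L_1(3) = (5)·(-1)·(-2)/[(5/2)·(-7/2)·(-9/2)] = 16/63
L_2(3) = (5)·(5/2)·(-2)/[(6)·(7/2)·(-1)] = 25/21
L_3(3) = (5)·(5/2)·(-1)/[(7)·(9/2)·(1)] = -25/63
Sum: 11·(-1/21) + 13/8·(16/63) + (-211)·(25/21) + (-409)·(-25/63) = -89

-89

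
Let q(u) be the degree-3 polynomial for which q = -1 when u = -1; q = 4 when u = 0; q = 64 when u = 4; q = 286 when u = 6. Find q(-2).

-26

Using Newton's divided-difference form:
q[-1,0] = (4 - (-1)) / (0 - (-1)) = 5
q[0,4] = (64 - 4) / (4 - 0) = 15
q[4,6] = (286 - 64) / (6 - 4) = 111
q[-1,0,4] = (15 - 5) / (4 - (-1)) = 2
q[0,4,6] = (111 - 15) / (6 - 0) = 16
q[-1,0,4,6] = (16 - 2) / (6 - (-1)) = 2
q(-2) = -1 + 5·(-1) + 2·(-1)·(-2) + 2·(-1)·(-2)·(-6) = -26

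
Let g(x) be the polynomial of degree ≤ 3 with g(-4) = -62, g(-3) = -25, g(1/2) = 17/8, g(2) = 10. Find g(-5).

Evaluate each Lagrange basis at x = -5:
L_0(-5) = (-2)·(-11/2)·(-7)/[(-1)·(-9/2)·(-6)] = 77/27
L_1(-5) = (-1)·(-11/2)·(-7)/[(1)·(-7/2)·(-5)] = -11/5
L_2(-5) = (-1)·(-2)·(-7)/[(9/2)·(7/2)·(-3/2)] = 16/27
L_3(-5) = (-1)·(-2)·(-11/2)/[(6)·(5)·(3/2)] = -11/45
Sum: (-62)·(77/27) + (-25)·(-11/5) + 17/8·(16/27) + 10·(-11/45) = -123

-123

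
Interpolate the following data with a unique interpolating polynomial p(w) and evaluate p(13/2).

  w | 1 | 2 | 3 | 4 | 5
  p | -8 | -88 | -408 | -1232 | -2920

-32383/4

Evaluate each Lagrange basis at w = 13/2:
L_0(13/2) = (9/2)·(7/2)·(5/2)·(3/2)/[(-1)·(-2)·(-3)·(-4)] = 315/128
L_1(13/2) = (11/2)·(7/2)·(5/2)·(3/2)/[(1)·(-1)·(-2)·(-3)] = -385/32
L_2(13/2) = (11/2)·(9/2)·(5/2)·(3/2)/[(2)·(1)·(-1)·(-2)] = 1485/64
L_3(13/2) = (11/2)·(9/2)·(7/2)·(3/2)/[(3)·(2)·(1)·(-1)] = -693/32
L_4(13/2) = (11/2)·(9/2)·(7/2)·(5/2)/[(4)·(3)·(2)·(1)] = 1155/128
Sum: (-8)·(315/128) + (-88)·(-385/32) + (-408)·(1485/64) + (-1232)·(-693/32) + (-2920)·(1155/128) = -32383/4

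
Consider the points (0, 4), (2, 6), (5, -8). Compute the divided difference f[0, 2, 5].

-17/15

f[0,2] = (6 - 4) / (2 - 0) = 1
f[2,5] = (-8 - 6) / (5 - 2) = -14/3
f[0,2,5] = (-14/3 - 1) / (5 - 0) = -17/15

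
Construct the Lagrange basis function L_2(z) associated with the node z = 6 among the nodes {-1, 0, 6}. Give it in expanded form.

L_2(z) = (z + 1)z / [(7)·(6)]
       = (z^2 + z) / (42)

L_2(z) = (1/42)z^2 + (1/42)z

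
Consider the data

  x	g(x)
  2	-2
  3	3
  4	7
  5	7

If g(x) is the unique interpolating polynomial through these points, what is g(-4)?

L_0(-4) = (-7)·(-8)·(-9)/[(-1)·(-2)·(-3)] = 84
L_1(-4) = (-6)·(-8)·(-9)/[(1)·(-1)·(-2)] = -216
L_2(-4) = (-6)·(-7)·(-9)/[(2)·(1)·(-1)] = 189
L_3(-4) = (-6)·(-7)·(-8)/[(3)·(2)·(1)] = -56
Sum: (-2)·(84) + 3·(-216) + 7·(189) + 7·(-56) = 115

115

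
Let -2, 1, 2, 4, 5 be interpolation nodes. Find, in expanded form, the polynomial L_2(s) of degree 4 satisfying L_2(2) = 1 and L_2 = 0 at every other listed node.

L_2(s) = (s + 2)(s - 1)(s - 4)(s - 5) / [(4)·(1)·(-2)·(-3)]
       = (s^4 - 8s^3 + 9s^2 + 38s - 40) / (24)

L_2(s) = (1/24)s^4 - (1/3)s^3 + (3/8)s^2 + (19/12)s - 5/3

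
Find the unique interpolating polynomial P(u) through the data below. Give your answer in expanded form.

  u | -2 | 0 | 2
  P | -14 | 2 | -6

Newton's divided differences:
P[-2,0] = (2 - (-14)) / (0 - (-2)) = 8
P[0,2] = (-6 - 2) / (2 - 0) = -4
P[-2,0,2] = (-4 - 8) / (2 - (-2)) = -3
P(u) = -14 + 8·(u + 2) + (-3)·(u + 2)u
Expanding: P(u) = -3u^2 + 2u + 2

P(u) = -3u^2 + 2u + 2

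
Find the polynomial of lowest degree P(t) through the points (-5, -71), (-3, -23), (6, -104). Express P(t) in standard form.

Build the Lagrange basis polynomials:
L_0(t) = (t + 3)(t - 6) / [22] = (1/22)t^2 - (3/22)t - 9/11
L_1(t) = (t + 5)(t - 6) / [-18] = -(1/18)t^2 + (1/18)t + 5/3
L_2(t) = (t + 5)(t + 3) / [99] = (1/99)t^2 + (8/99)t + 5/33
P(t) = (-71)·L_0 + (-23)·L_1 + (-104)·L_2
  (-71)·L_0(t) = -(71/22)t^2 + (213/22)t + 639/11
  (-23)·L_1(t) = (23/18)t^2 - (23/18)t - 115/3
  (-104)·L_2(t) = -(104/99)t^2 - (832/99)t - 520/33
Adding term by term: -3t^2 + 4

P(t) = -3t^2 + 4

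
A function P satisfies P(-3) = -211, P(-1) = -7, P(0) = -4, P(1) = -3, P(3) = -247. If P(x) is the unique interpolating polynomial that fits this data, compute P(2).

-46

Evaluate each Lagrange basis at x = 2:
L_0(2) = (3)·(2)·(1)·(-1)/[(-2)·(-3)·(-4)·(-6)] = -1/24
L_1(2) = (5)·(2)·(1)·(-1)/[(2)·(-1)·(-2)·(-4)] = 5/8
L_2(2) = (5)·(3)·(1)·(-1)/[(3)·(1)·(-1)·(-3)] = -5/3
L_3(2) = (5)·(3)·(2)·(-1)/[(4)·(2)·(1)·(-2)] = 15/8
L_4(2) = (5)·(3)·(2)·(1)/[(6)·(4)·(3)·(2)] = 5/24
Sum: (-211)·(-1/24) + (-7)·(5/8) + (-4)·(-5/3) + (-3)·(15/8) + (-247)·(5/24) = -46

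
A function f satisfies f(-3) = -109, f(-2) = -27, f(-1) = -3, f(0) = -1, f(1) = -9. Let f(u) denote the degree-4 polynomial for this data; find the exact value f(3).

-127

Using Newton's divided-difference form:
f[-3,-2] = (-27 - (-109)) / (-2 - (-3)) = 82
f[-2,-1] = (-3 - (-27)) / (-1 - (-2)) = 24
f[-1,0] = (-1 - (-3)) / (0 - (-1)) = 2
f[0,1] = (-9 - (-1)) / (1 - 0) = -8
f[-3,-2,-1] = (24 - 82) / (-1 - (-3)) = -29
f[-2,-1,0] = (2 - 24) / (0 - (-2)) = -11
f[-1,0,1] = (-8 - 2) / (1 - (-1)) = -5
f[-3,-2,-1,0] = (-11 - (-29)) / (0 - (-3)) = 6
f[-2,-1,0,1] = (-5 - (-11)) / (1 - (-2)) = 2
f[-3,-2,-1,0,1] = (2 - 6) / (1 - (-3)) = -1
f(3) = -109 + 82·(6) + (-29)·(6)·(5) + 6·(6)·(5)·(4) + (-1)·(6)·(5)·(4)·(3) = -127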